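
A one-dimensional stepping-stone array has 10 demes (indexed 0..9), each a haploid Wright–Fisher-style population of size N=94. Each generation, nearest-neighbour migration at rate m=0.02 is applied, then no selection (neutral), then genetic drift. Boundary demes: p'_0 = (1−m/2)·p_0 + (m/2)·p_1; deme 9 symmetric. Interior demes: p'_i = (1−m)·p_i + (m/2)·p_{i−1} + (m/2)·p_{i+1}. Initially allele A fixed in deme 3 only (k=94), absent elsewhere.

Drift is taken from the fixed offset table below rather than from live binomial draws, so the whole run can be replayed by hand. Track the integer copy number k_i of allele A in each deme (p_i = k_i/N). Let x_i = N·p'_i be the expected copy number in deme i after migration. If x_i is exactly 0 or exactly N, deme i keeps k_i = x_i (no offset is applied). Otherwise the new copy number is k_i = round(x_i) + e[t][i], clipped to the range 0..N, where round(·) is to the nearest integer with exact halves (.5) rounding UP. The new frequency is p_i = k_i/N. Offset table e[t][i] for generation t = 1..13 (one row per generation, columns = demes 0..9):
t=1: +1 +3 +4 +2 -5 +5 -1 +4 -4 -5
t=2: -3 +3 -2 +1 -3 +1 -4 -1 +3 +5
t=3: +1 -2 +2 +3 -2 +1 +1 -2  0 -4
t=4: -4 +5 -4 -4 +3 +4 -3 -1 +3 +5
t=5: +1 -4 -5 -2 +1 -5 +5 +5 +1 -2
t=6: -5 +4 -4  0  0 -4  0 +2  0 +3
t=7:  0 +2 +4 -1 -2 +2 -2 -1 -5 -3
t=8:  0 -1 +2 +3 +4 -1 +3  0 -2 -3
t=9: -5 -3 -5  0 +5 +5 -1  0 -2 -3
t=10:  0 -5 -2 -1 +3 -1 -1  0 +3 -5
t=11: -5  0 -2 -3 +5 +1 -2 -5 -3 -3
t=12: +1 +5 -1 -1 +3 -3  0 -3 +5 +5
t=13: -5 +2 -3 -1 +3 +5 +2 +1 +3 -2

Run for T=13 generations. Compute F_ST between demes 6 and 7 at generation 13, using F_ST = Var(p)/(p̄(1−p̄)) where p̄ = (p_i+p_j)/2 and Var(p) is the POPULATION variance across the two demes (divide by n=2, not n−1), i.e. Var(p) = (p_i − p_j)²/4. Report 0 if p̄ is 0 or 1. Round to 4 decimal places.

t=0: k=[0 0 0 94 0 0 0 0 0 0]
t=1: x=[0.0000 0.0000 0.9400 92.1200 0.9400 0.0000 0.0000 0.0000 0.0000 0.0000] k=[0 0 5 94 0 0 0 0 0 0]
t=2: x=[0.0000 0.0500 5.8400 92.1700 0.9400 0.0000 0.0000 0.0000 0.0000 0.0000] k=[0 3 4 93 0 0 0 0 0 0]
t=3: x=[0.0300 2.9800 4.8800 91.1800 0.9300 0.0000 0.0000 0.0000 0.0000 0.0000] k=[1 1 7 94 0 0 0 0 0 0]
t=4: x=[1.0000 1.0600 7.8100 92.1900 0.9400 0.0000 0.0000 0.0000 0.0000 0.0000] k=[0 6 4 88 4 0 0 0 0 0]
t=5: x=[0.0600 5.9200 4.8600 86.3200 4.8000 0.0400 0.0000 0.0000 0.0000 0.0000] k=[1 2 0 84 6 0 0 0 0 0]
t=6: x=[1.0100 1.9700 0.8600 82.3800 6.7200 0.0600 0.0000 0.0000 0.0000 0.0000] k=[0 6 0 82 7 0 0 0 0 0]
t=7: x=[0.0600 5.8800 0.8800 80.4300 7.6800 0.0700 0.0000 0.0000 0.0000 0.0000] k=[0 8 5 79 6 2 0 0 0 0]
t=8: x=[0.0800 7.8900 5.7700 77.5300 6.6900 2.0200 0.0200 0.0000 0.0000 0.0000] k=[0 7 8 81 11 1 3 0 0 0]
t=9: x=[0.0700 6.9400 8.7200 79.5700 11.6000 1.1200 2.9500 0.0300 0.0000 0.0000] k=[0 4 4 80 17 6 2 0 0 0]
t=10: x=[0.0400 3.9600 4.7600 78.6100 17.5200 6.0700 2.0200 0.0200 0.0000 0.0000] k=[0 0 3 78 21 5 1 0 0 0]
t=11: x=[0.0000 0.0300 3.7200 76.6800 21.4100 5.1200 1.0300 0.0100 0.0000 0.0000] k=[0 0 2 74 26 6 0 0 0 0]
t=12: x=[0.0000 0.0200 2.7000 72.8000 26.2800 6.1400 0.0600 0.0000 0.0000 0.0000] k=[0 5 2 72 29 3 0 0 0 0]
t=13: x=[0.0500 4.9200 2.7300 70.8700 29.1700 3.2300 0.0300 0.0000 0.0000 0.0000] k=[0 7 0 70 32 8 2 0 0 0]

0.0108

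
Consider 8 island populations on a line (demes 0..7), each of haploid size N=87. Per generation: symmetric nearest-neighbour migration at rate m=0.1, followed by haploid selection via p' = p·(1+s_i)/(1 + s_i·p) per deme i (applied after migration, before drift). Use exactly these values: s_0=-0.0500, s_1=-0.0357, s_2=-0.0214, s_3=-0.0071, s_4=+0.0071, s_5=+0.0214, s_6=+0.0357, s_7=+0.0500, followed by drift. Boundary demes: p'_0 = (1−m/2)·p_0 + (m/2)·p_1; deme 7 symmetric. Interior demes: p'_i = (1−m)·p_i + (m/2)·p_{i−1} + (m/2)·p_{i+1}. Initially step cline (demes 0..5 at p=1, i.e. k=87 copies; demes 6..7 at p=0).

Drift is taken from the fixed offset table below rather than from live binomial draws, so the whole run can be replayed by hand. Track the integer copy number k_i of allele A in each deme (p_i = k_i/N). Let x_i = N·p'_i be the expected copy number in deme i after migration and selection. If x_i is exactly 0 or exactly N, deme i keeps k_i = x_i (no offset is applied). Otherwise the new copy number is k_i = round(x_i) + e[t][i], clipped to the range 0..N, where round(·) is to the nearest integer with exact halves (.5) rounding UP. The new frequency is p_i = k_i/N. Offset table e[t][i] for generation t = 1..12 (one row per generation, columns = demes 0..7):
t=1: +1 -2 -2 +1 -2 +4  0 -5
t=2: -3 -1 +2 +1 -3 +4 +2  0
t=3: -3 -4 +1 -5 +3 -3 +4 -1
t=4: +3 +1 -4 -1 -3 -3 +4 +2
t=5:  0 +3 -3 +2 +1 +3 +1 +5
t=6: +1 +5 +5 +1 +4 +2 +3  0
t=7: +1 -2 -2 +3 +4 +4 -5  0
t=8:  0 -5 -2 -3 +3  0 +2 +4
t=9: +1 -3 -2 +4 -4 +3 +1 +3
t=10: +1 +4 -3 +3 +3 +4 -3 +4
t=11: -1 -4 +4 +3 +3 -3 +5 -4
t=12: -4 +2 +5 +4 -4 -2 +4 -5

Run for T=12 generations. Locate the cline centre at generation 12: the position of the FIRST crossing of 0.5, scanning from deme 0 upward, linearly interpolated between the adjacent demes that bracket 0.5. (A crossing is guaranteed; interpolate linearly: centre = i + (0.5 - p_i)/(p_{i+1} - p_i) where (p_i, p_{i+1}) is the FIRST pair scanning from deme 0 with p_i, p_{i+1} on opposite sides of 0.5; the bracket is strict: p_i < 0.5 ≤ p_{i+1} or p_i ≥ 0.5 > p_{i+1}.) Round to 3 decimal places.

t=0: k=[87 87 87 87 87 87 0 0]
t=1: x=[87.0000 87.0000 87.0000 87.0000 87.0000 82.7367 4.4973 0.0000] k=[87 87 87 87 87 87 4 0]
t=2: x=[87.0000 87.0000 87.0000 87.0000 87.0000 82.9329 8.2070 0.2100] k=[87 87 87 87 87 87 10 0]
t=3: x=[87.0000 87.0000 87.0000 87.0000 87.0000 83.2272 13.7513 0.5248] k=[87 87 87 87 87 80 18 0]
t=4: x=[87.0000 87.0000 87.0000 87.0000 86.6525 77.4318 20.7492 0.9445] k=[87 87 87 87 84 74 25 3]
t=5: x=[87.0000 87.0000 87.0000 86.8489 83.6727 72.3103 26.9988 4.2949] k=[87 87 87 87 85 75 28 9]
t=6: x=[87.0000 87.0000 87.0000 86.8993 84.6165 73.3948 30.0866 10.3881] k=[87 87 87 87 87 75 33 10]
t=7: x=[87.0000 87.0000 87.0000 87.0000 86.4042 73.7397 34.6789 11.6330] k=[87 87 87 87 87 78 30 12]
t=8: x=[87.0000 87.0000 87.0000 87.0000 86.5532 76.2511 32.2082 13.4453] k=[87 87 87 87 87 76 34 17]
t=9: x=[87.0000 87.0000 87.0000 87.0000 86.4539 74.6757 35.9879 18.5522] k=[87 87 87 87 82 78 37 22]
t=10: x=[87.0000 87.0000 87.0000 86.7482 82.0829 76.3495 39.0535 23.5792] k=[87 87 87 87 85 80 36 28]
t=11: x=[87.0000 87.0000 87.0000 86.8993 84.8648 78.2186 38.5515 29.3411] k=[87 87 87 87 87 75 44 25]
t=12: x=[87.0000 87.0000 87.0000 87.0000 86.4042 74.2817 45.3620 26.8471] k=[87 87 87 87 82 72 49 22]

6.204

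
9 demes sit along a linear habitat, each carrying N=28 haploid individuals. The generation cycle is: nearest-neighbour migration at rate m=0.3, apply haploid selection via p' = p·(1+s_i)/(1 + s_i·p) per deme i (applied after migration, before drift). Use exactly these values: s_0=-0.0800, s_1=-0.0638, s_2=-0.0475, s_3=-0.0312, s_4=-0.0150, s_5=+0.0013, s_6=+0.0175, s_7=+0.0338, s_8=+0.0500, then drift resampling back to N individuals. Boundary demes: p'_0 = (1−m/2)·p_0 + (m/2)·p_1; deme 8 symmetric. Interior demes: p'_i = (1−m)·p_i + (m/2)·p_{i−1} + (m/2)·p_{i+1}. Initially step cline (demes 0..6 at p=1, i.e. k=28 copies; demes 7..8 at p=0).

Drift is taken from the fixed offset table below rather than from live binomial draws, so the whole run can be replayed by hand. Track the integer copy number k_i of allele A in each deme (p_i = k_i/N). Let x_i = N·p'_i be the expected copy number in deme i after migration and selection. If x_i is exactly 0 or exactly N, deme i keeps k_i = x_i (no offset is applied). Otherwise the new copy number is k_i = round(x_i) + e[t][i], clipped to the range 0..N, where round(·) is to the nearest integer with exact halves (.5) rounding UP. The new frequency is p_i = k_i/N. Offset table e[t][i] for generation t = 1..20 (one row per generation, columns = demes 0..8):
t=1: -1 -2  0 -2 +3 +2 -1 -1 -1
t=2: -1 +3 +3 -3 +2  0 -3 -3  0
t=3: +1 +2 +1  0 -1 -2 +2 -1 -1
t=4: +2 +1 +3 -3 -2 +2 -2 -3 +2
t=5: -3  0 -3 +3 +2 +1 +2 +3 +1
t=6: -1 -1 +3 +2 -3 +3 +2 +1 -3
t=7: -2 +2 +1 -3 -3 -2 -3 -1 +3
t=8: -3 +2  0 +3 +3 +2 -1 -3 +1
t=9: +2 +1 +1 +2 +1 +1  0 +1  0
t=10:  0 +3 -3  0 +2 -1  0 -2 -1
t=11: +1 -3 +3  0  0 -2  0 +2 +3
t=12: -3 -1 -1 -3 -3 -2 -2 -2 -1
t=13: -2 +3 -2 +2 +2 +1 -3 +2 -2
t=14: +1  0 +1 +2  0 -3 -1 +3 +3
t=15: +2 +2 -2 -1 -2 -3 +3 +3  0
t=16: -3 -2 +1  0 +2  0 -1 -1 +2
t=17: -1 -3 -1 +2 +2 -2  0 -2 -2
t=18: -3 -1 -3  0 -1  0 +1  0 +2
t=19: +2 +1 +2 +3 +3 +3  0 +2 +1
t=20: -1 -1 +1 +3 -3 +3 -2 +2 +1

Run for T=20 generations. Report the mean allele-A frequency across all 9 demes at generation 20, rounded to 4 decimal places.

t=0: k=[28 28 28 28 28 28 28 0 0]
t=1: x=[28.0000 28.0000 28.0000 28.0000 28.0000 28.0000 23.8616 4.3201 0.0000] k=[28 28 28 28 28 28 23 3 0]
t=2: x=[28.0000 28.0000 28.0000 28.0000 28.0000 27.2509 20.8428 5.6994 0.4721] k=[28 28 28 28 28 27 18 3 0]
t=3: x=[28.0000 28.0000 28.0000 28.0000 27.8477 25.8026 17.2153 4.9337 0.4721] k=[28 28 28 28 27 24 19 4 0]
t=4: x=[28.0000 28.0000 28.0000 27.8452 26.6811 23.7047 17.6136 5.8014 0.6293] k=[28 28 28 25 25 26 16 3 3]
t=5: x=[28.0000 28.0000 27.5279 25.3756 25.1111 24.3541 15.6698 5.0869 3.1332] k=[28 28 25 28 27 25 18 8 4]
t=6: x=[28.0000 27.5199 25.8035 27.3811 26.8332 24.2542 17.6634 9.1030 4.7906] k=[28 27 28 28 24 27 20 10 2]
t=7: x=[27.8370 27.2536 27.8426 27.3811 25.0099 25.5030 19.6520 10.5174 3.3409] k=[26 28 28 24 22 24 17 10 6]
t=8: x=[26.1619 27.6798 27.3708 24.1970 22.5338 22.6556 17.1156 10.6686 6.8493] k=[23 28 27 27 26 25 16 8 8]
t=9: x=[23.4406 27.0408 27.1090 26.8145 25.9717 23.8046 16.2684 9.4065 8.2817] k=[25 28 28 28 27 25 16 10 8]
t=10: x=[25.2500 27.5199 28.0000 27.8452 26.8332 23.9545 16.5675 10.8198 8.5877] k=[25 28 28 28 28 23 17 9 8]
t=11: x=[25.2500 27.5199 28.0000 28.0000 27.2389 22.8555 16.8167 10.2652 8.4347] k=[26 25 28 28 27 21 17 12 11]
t=12: x=[25.6785 25.4513 27.5279 27.8452 26.2250 21.3066 16.9662 12.8307 11.4789] k=[23 24 27 25 23 19 15 11 10]
t=13: x=[22.8065 24.0831 26.1684 24.9140 22.6348 19.0079 15.1207 11.6756 10.4678] k=[21 27 24 27 25 20 12 14 8]
t=14: x=[21.4928 25.5041 24.7633 26.1973 24.5040 19.5577 13.6213 13.0313 9.1988] k=[22 26 26 28 25 17 13 16 12]
t=15: x=[22.2272 25.2403 26.2206 27.2265 24.2006 17.6085 14.1714 15.1813 12.9389] k=[24 27 24 26 22 15 17 18 13]
t=16: x=[24.1834 25.9799 24.6076 25.0166 21.4747 16.3588 16.9662 17.3204 14.0915] k=[21 24 26 25 23 16 16 16 16]
t=17: x=[21.0224 23.6115 25.4390 24.7603 22.1806 17.0587 16.1188 16.2274 16.3333] k=[20 21 24 27 24 15 16 14 14]
t=18: x=[19.6705 20.9582 23.8302 26.0431 23.0386 16.5088 15.6698 14.5325 14.3415] k=[17 20 21 26 22 17 17 15 16]
t=19: x=[16.8964 19.3099 21.3566 24.5554 21.7772 17.7584 16.8167 15.6798 16.1844] k=[19 20 23 28 25 21 17 18 17]
t=20: x=[18.6378 19.9266 23.1066 26.7631 24.8075 21.0068 17.8625 17.9155 17.4724] k=[18 19 24 28 22 24 16 20 18]

0.7500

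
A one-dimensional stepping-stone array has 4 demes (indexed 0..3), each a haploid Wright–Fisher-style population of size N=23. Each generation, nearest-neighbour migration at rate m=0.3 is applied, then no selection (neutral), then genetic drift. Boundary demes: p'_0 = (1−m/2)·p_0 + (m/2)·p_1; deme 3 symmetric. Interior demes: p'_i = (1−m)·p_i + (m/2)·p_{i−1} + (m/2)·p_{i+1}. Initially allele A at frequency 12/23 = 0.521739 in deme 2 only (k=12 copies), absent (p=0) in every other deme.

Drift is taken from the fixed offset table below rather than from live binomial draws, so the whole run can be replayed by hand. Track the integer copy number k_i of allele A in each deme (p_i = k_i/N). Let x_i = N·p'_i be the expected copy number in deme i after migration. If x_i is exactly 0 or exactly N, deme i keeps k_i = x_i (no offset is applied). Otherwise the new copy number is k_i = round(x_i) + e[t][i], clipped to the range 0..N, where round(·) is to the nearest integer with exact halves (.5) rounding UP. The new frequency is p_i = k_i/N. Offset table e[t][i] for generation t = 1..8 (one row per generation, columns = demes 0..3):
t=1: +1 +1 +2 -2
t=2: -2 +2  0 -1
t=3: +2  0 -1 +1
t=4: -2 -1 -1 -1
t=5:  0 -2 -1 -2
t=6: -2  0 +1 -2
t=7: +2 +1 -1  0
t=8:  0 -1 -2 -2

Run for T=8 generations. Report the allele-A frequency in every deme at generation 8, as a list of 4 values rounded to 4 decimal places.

t=0: k=[0 0 12 0]
t=1: x=[0.0000 1.8000 8.4000 1.8000] k=[0 3 10 0]
t=2: x=[0.4500 3.6000 7.4500 1.5000] k=[0 6 7 1]
t=3: x=[0.9000 5.2500 5.9500 1.9000] k=[3 5 5 3]
t=4: x=[3.3000 4.7000 4.7000 3.3000] k=[1 4 4 2]
t=5: x=[1.4500 3.5500 3.7000 2.3000] k=[1 2 3 0]
t=6: x=[1.1500 2.0000 2.4000 0.4500] k=[0 2 3 0]
t=7: x=[0.3000 1.8500 2.4000 0.4500] k=[2 3 1 0]
t=8: x=[2.1500 2.5500 1.1500 0.1500] k=[2 2 0 0]

[0.0870, 0.0870, 0.0000, 0.0000]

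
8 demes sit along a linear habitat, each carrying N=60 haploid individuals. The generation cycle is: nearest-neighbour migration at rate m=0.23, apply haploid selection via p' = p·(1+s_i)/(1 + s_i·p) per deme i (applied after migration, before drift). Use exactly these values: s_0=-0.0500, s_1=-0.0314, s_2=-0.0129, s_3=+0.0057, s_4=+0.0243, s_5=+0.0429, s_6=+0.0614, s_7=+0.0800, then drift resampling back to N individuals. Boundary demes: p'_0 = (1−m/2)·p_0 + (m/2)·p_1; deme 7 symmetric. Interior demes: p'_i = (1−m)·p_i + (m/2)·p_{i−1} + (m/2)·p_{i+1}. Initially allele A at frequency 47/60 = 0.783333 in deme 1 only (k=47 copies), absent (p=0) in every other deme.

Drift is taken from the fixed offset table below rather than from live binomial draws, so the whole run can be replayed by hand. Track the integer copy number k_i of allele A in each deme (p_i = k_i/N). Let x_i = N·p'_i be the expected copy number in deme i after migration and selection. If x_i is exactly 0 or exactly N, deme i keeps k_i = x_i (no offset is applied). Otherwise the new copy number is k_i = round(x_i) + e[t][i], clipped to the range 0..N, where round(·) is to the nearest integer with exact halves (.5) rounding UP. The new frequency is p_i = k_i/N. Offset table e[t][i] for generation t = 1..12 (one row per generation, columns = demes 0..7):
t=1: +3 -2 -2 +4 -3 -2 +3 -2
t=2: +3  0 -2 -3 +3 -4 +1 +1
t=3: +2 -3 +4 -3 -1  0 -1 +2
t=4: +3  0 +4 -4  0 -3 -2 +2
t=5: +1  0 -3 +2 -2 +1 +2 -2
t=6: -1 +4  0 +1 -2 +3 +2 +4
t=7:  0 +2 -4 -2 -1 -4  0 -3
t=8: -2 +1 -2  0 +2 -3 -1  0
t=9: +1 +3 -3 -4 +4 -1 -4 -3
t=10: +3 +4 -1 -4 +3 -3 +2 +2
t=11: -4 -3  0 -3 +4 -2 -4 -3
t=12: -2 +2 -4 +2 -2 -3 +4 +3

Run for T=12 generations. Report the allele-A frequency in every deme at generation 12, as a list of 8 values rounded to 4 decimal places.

t=0: k=[0 47 0 0 0 0 0 0]
t=1: x=[5.1580 35.7303 5.3415 0.0000 0.0000 0.0000 0.0000 0.0000] k=[8 34 3 0 0 0 0 0]
t=2: x=[10.5370 26.9706 6.1480 0.3470 0.0000 0.0000 0.0000 0.0000] k=[14 27 4 0 0 0 0 0]
t=3: x=[14.9128 22.4103 6.1133 0.4626 0.0000 0.0000 0.0000 0.0000] k=[17 19 10 0 0 0 0 0]
t=4: x=[16.6069 17.3391 9.7783 1.1564 0.0000 0.0000 0.0000 0.0000] k=[20 17 14 0 0 0 0 0]
t=5: x=[18.9832 16.6140 12.6052 1.6189 0.0000 0.0000 0.0000 0.0000] k=[20 17 10 4 0 0 0 0]
t=6: x=[18.9832 16.1605 10.0063 4.2524 0.4711 0.0000 0.0000 0.0000] k=[18 20 10 5 0 0 0 0]
t=7: x=[17.5857 18.2128 10.4624 5.0261 0.5888 0.0000 0.0000 0.0000] k=[18 20 6 3 0 0 0 0]
t=8: x=[17.5857 17.7585 7.1825 3.0162 0.3533 0.0000 0.0000 0.0000] k=[16 19 5 3 2 0 0 0]
t=9: x=[15.7422 16.6584 6.3063 3.1318 1.9293 0.2398 0.0000 0.0000] k=[17 20 3 0 6 0 0 0]
t=10: x=[16.7194 17.3045 4.5550 1.0408 4.7234 0.7192 0.0000 0.0000] k=[20 21 4 0 8 0 0 0]
t=11: x=[19.4350 18.5191 5.4305 1.3877 6.2940 0.9588 0.0000 0.0000] k=[15 16 5 0 10 0 0 0]
t=12: x=[14.5424 14.2701 5.6235 1.7345 7.8626 1.1983 0.0000 0.0000] k=[13 16 2 4 6 0 0 0]

[0.2167, 0.2667, 0.0333, 0.0667, 0.1000, 0.0000, 0.0000, 0.0000]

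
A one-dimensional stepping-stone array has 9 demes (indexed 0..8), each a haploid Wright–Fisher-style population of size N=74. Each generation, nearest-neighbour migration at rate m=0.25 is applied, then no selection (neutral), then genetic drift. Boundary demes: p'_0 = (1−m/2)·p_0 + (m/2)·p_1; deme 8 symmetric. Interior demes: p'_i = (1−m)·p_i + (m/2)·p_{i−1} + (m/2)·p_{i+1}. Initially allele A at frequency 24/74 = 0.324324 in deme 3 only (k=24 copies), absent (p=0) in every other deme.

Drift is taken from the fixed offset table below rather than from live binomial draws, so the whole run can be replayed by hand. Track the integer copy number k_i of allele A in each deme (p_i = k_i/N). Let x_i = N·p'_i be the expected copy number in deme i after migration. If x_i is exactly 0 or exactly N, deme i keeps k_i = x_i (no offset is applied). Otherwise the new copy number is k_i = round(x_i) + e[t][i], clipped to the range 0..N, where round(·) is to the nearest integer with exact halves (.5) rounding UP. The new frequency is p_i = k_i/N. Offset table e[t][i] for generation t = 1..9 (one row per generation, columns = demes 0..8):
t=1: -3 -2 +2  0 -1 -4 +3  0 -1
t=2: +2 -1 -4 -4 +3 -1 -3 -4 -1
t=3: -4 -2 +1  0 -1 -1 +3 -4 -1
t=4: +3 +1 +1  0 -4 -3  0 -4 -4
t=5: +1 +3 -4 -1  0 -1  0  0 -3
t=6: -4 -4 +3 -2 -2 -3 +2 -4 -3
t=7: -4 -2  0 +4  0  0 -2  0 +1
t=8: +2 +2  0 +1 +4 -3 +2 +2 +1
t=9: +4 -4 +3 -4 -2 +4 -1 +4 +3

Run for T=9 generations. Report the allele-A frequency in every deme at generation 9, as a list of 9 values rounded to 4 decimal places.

[0.0541, 0.0000, 0.0946, 0.0405, 0.0405, 0.0676, 0.0000, 0.0000, 0.0000]

t=0: k=[0 0 0 24 0 0 0 0 0]
t=1: x=[0.0000 0.0000 3.0000 18.0000 3.0000 0.0000 0.0000 0.0000 0.0000] k=[0 0 5 18 2 0 0 0 0]
t=2: x=[0.0000 0.6250 6.0000 14.3750 3.7500 0.2500 0.0000 0.0000 0.0000] k=[0 0 2 10 7 0 0 0 0]
t=3: x=[0.0000 0.2500 2.7500 8.6250 6.5000 0.8750 0.0000 0.0000 0.0000] k=[0 0 4 9 6 0 0 0 0]
t=4: x=[0.0000 0.5000 4.1250 8.0000 5.6250 0.7500 0.0000 0.0000 0.0000] k=[0 2 5 8 2 0 0 0 0]
t=5: x=[0.2500 2.1250 5.0000 6.8750 2.5000 0.2500 0.0000 0.0000 0.0000] k=[1 5 1 6 3 0 0 0 0]
t=6: x=[1.5000 4.0000 2.1250 5.0000 3.0000 0.3750 0.0000 0.0000 0.0000] k=[0 0 5 3 1 0 0 0 0]
t=7: x=[0.0000 0.6250 4.1250 3.0000 1.1250 0.1250 0.0000 0.0000 0.0000] k=[0 0 4 7 1 0 0 0 0]
t=8: x=[0.0000 0.5000 3.8750 5.8750 1.6250 0.1250 0.0000 0.0000 0.0000] k=[0 3 4 7 6 0 0 0 0]
t=9: x=[0.3750 2.7500 4.2500 6.5000 5.3750 0.7500 0.0000 0.0000 0.0000] k=[4 0 7 3 3 5 0 0 0]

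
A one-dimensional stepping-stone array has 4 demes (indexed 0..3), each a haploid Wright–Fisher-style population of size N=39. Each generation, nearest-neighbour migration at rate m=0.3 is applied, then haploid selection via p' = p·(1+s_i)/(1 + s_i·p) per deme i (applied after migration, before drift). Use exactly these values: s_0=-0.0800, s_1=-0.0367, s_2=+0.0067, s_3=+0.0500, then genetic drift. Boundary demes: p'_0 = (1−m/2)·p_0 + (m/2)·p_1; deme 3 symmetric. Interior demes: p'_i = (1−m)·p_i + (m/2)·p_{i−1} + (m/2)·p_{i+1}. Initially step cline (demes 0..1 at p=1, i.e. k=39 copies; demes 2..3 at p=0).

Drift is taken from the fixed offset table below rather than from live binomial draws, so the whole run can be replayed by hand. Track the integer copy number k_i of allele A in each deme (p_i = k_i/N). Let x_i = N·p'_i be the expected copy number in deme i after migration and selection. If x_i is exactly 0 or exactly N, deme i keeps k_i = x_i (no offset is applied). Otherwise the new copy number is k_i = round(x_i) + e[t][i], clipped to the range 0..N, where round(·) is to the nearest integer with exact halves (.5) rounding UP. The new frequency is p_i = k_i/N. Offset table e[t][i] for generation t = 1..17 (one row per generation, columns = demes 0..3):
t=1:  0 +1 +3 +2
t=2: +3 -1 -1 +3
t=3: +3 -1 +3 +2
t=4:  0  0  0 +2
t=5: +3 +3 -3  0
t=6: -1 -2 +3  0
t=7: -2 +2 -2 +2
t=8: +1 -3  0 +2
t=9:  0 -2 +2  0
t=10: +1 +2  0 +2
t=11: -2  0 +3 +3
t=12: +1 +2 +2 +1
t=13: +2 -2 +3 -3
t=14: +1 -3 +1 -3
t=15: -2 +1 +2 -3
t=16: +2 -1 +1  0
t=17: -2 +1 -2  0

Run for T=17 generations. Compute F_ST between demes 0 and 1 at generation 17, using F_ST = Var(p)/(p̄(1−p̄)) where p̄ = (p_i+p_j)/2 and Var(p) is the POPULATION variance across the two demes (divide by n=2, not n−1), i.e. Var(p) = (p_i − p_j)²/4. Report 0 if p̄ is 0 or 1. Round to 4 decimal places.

t=0: k=[39 39 0 0]
t=1: x=[39.0000 32.9616 5.8833 0.0000] k=[39 34 9 0]
t=2: x=[38.1861 30.7596 11.4539 1.4151] k=[39 30 10 4]
t=3: x=[37.5370 28.0581 12.1558 5.1129] k=[39 27 15 7]
t=4: x=[37.0513 26.6872 15.6625 8.5204] k=[37 27 16 11]
t=5: x=[35.2251 26.5351 16.9640 12.1544] k=[38 30 14 12]
t=6: x=[36.6204 28.5159 16.1632 12.7145] k=[36 27 19 13]
t=7: x=[34.3172 26.8393 19.3651 14.3395] k=[32 29 17 16]
t=8: x=[31.0345 27.3468 18.7150 16.6135] k=[32 24 19 19]
t=9: x=[30.2470 24.1073 19.8151 19.4756] k=[30 22 22 19]
t=10: x=[28.1596 22.8474 21.6144 19.9256] k=[29 25 22 22]
t=11: x=[27.7443 24.8143 22.5136 22.4663] k=[26 25 26 25]
t=12: x=[25.1137 24.9659 25.7585 25.5826] k=[26 27 28 27]
t=13: x=[25.4216 26.6872 27.7535 27.5486] k=[27 25 31 25]
t=14: x=[25.9873 25.8764 29.2489 26.3210] k=[27 23 30 23]
t=15: x=[25.6786 24.3092 27.9529 24.4972] k=[24 25 30 21]
t=16: x=[23.3760 25.2692 27.9529 22.8138] k=[25 24 29 23]
t=17: x=[24.0900 24.5617 27.4045 24.3489] k=[22 26 25 24]

0.0111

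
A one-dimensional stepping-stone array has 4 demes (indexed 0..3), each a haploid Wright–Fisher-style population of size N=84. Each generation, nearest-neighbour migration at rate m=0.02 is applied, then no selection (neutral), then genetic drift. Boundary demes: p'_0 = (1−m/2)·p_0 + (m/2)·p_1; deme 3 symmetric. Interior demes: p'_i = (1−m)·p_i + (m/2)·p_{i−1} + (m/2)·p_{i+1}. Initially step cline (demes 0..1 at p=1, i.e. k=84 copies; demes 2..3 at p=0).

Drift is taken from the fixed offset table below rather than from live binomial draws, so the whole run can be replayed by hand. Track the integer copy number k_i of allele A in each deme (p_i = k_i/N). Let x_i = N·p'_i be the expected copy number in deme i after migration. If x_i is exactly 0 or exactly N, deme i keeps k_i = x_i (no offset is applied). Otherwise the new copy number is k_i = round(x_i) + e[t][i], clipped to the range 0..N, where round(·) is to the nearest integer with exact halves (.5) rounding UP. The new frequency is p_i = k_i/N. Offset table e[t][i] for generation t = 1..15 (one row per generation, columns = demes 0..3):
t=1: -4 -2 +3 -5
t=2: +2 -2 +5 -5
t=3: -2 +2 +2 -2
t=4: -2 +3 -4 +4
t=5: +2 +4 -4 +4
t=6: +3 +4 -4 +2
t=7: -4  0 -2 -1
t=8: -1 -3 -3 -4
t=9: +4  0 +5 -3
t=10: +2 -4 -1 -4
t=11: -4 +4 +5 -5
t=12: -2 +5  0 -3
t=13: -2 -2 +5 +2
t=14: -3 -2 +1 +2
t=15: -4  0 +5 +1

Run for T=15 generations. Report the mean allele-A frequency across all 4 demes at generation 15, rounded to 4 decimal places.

t=0: k=[84 84 0 0]
t=1: x=[84.0000 83.1600 0.8400 0.0000] k=[84 81 4 0]
t=2: x=[83.9700 80.2600 4.7300 0.0400] k=[84 78 10 0]
t=3: x=[83.9400 77.3800 10.5800 0.1000] k=[82 79 13 0]
t=4: x=[81.9700 78.3700 13.5300 0.1300] k=[80 81 10 4]
t=5: x=[80.0100 80.2800 10.6500 4.0600] k=[82 84 7 8]
t=6: x=[82.0200 83.2100 7.7800 7.9900] k=[84 84 4 10]
t=7: x=[84.0000 83.2000 4.8600 9.9400] k=[84 83 3 9]
t=8: x=[83.9900 82.2100 3.8600 8.9400] k=[83 79 1 5]
t=9: x=[82.9600 78.2600 1.8200 4.9600] k=[84 78 7 2]
t=10: x=[83.9400 77.3500 7.6600 2.0500] k=[84 73 7 0]
t=11: x=[83.8900 72.4500 7.5900 0.0700] k=[80 76 13 0]
t=12: x=[79.9600 75.4100 13.5000 0.1300] k=[78 80 14 0]
t=13: x=[78.0200 79.3200 14.5200 0.1400] k=[76 77 20 2]
t=14: x=[76.0100 76.4200 20.3900 2.1800] k=[73 74 21 4]
t=15: x=[73.0100 73.4600 21.3600 4.1700] k=[69 73 26 5]

0.5149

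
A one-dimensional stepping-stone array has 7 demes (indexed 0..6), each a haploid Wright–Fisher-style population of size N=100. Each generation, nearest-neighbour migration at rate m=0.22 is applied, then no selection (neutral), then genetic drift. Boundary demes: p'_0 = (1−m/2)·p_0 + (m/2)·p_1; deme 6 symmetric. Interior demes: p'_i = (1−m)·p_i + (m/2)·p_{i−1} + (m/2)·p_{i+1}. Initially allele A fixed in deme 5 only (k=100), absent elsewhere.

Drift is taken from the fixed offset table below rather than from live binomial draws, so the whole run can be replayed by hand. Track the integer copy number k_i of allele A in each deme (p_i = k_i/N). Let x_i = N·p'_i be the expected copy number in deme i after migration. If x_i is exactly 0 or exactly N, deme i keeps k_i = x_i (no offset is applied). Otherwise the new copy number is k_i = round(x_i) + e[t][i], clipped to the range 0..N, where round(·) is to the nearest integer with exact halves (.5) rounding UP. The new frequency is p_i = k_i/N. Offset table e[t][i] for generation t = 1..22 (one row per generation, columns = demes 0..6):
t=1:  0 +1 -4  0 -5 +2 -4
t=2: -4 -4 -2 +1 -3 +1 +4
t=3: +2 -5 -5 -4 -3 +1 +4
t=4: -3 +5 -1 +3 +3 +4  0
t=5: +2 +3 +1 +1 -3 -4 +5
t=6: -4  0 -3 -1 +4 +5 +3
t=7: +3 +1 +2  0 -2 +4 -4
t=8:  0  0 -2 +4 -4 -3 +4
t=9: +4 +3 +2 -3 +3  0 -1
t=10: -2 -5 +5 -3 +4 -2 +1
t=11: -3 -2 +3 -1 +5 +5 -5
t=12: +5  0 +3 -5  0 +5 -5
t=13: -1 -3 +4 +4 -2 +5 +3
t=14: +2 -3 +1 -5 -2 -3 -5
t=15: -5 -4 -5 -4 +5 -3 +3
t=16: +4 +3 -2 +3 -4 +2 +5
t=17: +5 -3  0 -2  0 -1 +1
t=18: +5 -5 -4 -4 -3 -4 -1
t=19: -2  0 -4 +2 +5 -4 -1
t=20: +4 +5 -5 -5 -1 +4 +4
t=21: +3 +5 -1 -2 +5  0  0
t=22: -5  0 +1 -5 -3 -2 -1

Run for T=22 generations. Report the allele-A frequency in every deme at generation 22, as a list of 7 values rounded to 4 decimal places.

t=0: k=[0 0 0 0 0 100 0]
t=1: x=[0.0000 0.0000 0.0000 0.0000 11.0000 78.0000 11.0000] k=[0 0 0 0 6 80 7]
t=2: x=[0.0000 0.0000 0.0000 0.6600 13.4800 63.8300 15.0300] k=[0 0 0 2 10 65 19]
t=3: x=[0.0000 0.0000 0.2200 2.6600 15.1700 53.8900 24.0600] k=[0 0 0 0 12 55 28]
t=4: x=[0.0000 0.0000 0.0000 1.3200 15.4100 47.3000 30.9700] k=[0 0 0 4 18 51 31]
t=5: x=[0.0000 0.0000 0.4400 5.1000 20.0900 45.1700 33.2000] k=[0 0 1 6 17 41 38]
t=6: x=[0.0000 0.1100 1.4400 6.6600 18.4300 38.0300 38.3300] k=[0 0 0 6 22 43 41]
t=7: x=[0.0000 0.0000 0.6600 7.1000 22.5500 40.4700 41.2200] k=[0 0 3 7 21 44 37]
t=8: x=[0.0000 0.3300 3.1100 8.1000 21.9900 40.7000 37.7700] k=[0 0 1 12 18 38 42]
t=9: x=[0.0000 0.1100 2.1000 11.4500 19.5400 36.2400 41.5600] k=[0 3 4 8 23 36 41]
t=10: x=[0.3300 2.7800 4.3300 9.2100 22.7800 35.1200 40.4500] k=[0 0 9 6 27 33 41]
t=11: x=[0.0000 0.9900 7.6800 8.6400 25.3500 33.2200 40.1200] k=[0 0 11 8 30 38 35]
t=12: x=[0.0000 1.2100 9.4600 10.7500 28.4600 36.7900 35.3300] k=[0 1 12 6 28 42 30]
t=13: x=[0.1100 2.1000 10.1300 9.0800 27.1200 39.1400 31.3200] k=[0 0 14 13 25 44 34]
t=14: x=[0.0000 1.5400 12.3500 14.4300 25.7700 40.8100 35.1000] k=[0 0 13 9 24 38 30]
t=15: x=[0.0000 1.4300 11.1300 11.0900 23.8900 35.5800 30.8800] k=[0 0 6 7 29 33 34]
t=16: x=[0.0000 0.6600 5.4500 9.3100 27.0200 32.6700 33.8900] k=[0 4 3 12 23 35 39]
t=17: x=[0.4400 3.4500 4.1000 12.2200 23.1100 34.1200 38.5600] k=[5 0 4 10 23 33 40]
t=18: x=[4.4500 0.9900 4.2200 10.7700 22.6700 32.6700 39.2300] k=[9 0 0 7 20 29 38]
t=19: x=[8.0100 0.9900 0.7700 7.6600 19.5600 29.0000 37.0100] k=[6 1 0 10 25 25 36]
t=20: x=[5.4500 1.4400 1.2100 10.5500 23.3500 26.2100 34.7900] k=[9 6 0 6 22 30 39]
t=21: x=[8.6700 5.6700 1.3200 7.1000 21.1200 30.1100 38.0100] k=[12 11 0 5 26 30 38]
t=22: x=[11.8900 9.9000 1.7600 6.7600 24.1300 30.4400 37.1200] k=[7 10 3 2 21 28 36]

[0.0700, 0.1000, 0.0300, 0.0200, 0.2100, 0.2800, 0.3600]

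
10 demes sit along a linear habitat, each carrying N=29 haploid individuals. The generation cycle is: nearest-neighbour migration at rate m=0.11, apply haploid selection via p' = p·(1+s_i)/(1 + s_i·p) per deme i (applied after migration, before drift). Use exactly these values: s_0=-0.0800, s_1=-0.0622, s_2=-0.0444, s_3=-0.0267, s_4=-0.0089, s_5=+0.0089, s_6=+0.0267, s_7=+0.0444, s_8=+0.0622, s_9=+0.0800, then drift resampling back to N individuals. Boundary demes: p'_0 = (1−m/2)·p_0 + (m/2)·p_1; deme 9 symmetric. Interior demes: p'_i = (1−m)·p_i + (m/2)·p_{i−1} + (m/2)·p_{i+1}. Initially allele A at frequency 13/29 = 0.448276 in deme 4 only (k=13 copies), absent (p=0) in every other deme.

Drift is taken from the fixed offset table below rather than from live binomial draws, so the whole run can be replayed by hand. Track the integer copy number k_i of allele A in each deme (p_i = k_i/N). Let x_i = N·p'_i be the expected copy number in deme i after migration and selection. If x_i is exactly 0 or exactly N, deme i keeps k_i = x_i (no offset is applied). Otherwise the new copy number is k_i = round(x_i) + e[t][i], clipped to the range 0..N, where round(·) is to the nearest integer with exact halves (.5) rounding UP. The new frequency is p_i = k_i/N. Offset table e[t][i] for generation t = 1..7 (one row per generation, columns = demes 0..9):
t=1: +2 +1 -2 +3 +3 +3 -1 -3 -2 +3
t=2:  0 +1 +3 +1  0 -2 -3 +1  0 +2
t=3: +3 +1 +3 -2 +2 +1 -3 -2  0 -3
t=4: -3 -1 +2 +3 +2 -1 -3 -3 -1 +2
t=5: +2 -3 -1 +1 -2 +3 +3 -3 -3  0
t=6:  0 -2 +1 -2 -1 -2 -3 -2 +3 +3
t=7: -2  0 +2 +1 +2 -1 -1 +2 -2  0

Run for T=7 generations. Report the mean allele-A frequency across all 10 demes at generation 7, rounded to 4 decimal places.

0.1034

t=0: k=[0 0 0 0 13 0 0 0 0 0]
t=1: x=[0.0000 0.0000 0.0000 0.6964 11.5079 0.7212 0.0000 0.0000 0.0000 0.0000] k=[0 0 0 4 15 4 0 0 0 0]
t=2: x=[0.0000 0.0000 0.2103 4.2852 13.7254 4.4181 0.2258 0.0000 0.0000 0.0000] k=[0 0 3 5 14 2 0 0 0 0]
t=3: x=[0.0000 0.1548 2.8270 5.2673 12.7811 2.5707 0.1129 0.0000 0.0000 0.0000] k=[0 1 6 3 15 4 0 0 0 0]
t=4: x=[0.0506 1.1471 5.3588 3.7360 13.6704 4.4181 0.2258 0.0000 0.0000 0.0000] k=[0 0 7 7 16 3 0 0 0 0]
t=5: x=[0.0000 0.3614 6.3860 7.3456 14.7252 3.5777 0.1694 0.0000 0.0000 0.0000] k=[0 0 5 8 13 7 3 0 0 0]
t=6: x=[0.0000 0.2580 4.7081 7.9528 12.3316 7.1577 3.1278 0.1723 0.0000 0.0000] k=[0 0 6 6 11 5 0 0 0 0]
t=7: x=[0.0000 0.3097 5.4657 6.1429 10.3355 5.0921 0.2823 0.0000 0.0000 0.0000] k=[0 0 7 7 12 4 0 0 0 0]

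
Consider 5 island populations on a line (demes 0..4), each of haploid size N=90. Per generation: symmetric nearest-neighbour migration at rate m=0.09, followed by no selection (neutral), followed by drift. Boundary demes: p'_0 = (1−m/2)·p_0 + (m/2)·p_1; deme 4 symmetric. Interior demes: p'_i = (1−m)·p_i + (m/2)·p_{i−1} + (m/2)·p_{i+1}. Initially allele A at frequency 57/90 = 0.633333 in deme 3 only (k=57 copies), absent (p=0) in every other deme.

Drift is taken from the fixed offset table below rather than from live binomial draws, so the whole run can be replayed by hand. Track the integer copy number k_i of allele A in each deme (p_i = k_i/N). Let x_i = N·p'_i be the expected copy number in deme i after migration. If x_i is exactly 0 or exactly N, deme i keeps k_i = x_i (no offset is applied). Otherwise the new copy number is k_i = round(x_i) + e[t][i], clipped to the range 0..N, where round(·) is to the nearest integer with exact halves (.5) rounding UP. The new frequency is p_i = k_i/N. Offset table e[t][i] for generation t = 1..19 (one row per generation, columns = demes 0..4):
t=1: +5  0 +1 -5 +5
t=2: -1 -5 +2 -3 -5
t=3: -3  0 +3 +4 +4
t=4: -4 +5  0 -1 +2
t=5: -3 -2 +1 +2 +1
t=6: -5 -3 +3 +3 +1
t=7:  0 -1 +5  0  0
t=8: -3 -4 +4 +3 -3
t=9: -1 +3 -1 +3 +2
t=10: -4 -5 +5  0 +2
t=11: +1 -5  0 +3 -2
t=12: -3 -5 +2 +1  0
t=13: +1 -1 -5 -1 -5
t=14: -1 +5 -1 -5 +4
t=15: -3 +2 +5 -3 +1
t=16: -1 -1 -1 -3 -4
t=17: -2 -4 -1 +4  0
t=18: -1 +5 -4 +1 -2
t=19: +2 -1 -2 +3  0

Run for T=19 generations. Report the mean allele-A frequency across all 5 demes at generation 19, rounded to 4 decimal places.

0.1733

t=0: k=[0 0 0 57 0]
t=1: x=[0.0000 0.0000 2.5650 51.8700 2.5650] k=[0 0 4 47 8]
t=2: x=[0.0000 0.1800 5.7550 43.3100 9.7550] k=[0 0 8 40 5]
t=3: x=[0.0000 0.3600 9.0800 36.9850 6.5750] k=[0 0 12 41 11]
t=4: x=[0.0000 0.5400 12.7650 38.3450 12.3500] k=[0 6 13 37 14]
t=5: x=[0.2700 6.0450 13.7650 34.8850 15.0350] k=[0 4 15 37 16]
t=6: x=[0.1800 4.3150 15.4950 35.0650 16.9450] k=[0 1 18 38 18]
t=7: x=[0.0450 1.7200 18.1350 36.2000 18.9000] k=[0 1 23 36 19]
t=8: x=[0.0450 1.9450 22.5950 34.6500 19.7650] k=[0 0 27 38 17]
t=9: x=[0.0000 1.2150 26.2800 36.5600 17.9450] k=[0 4 25 40 20]
t=10: x=[0.1800 4.7650 24.7300 38.4250 20.9000] k=[0 0 30 38 23]
t=11: x=[0.0000 1.3500 29.0100 36.9650 23.6750] k=[0 0 29 40 22]
t=12: x=[0.0000 1.3050 28.1900 38.6950 22.8100] k=[0 0 30 40 23]
t=13: x=[0.0000 1.3500 29.1000 38.7850 23.7650] k=[0 0 24 38 19]
t=14: x=[0.0000 1.0800 23.5500 36.5150 19.8550] k=[0 6 23 32 24]
t=15: x=[0.2700 6.4950 22.6400 31.2350 24.3600] k=[0 8 28 28 25]
t=16: x=[0.3600 8.5400 27.1000 27.8650 25.1350] k=[0 8 26 25 21]
t=17: x=[0.3600 8.4500 25.1450 24.8650 21.1800] k=[0 4 24 29 21]
t=18: x=[0.1800 4.7200 23.3250 28.4150 21.3600] k=[0 10 19 29 19]
t=19: x=[0.4500 9.9550 19.0450 28.1000 19.4500] k=[2 9 17 31 19]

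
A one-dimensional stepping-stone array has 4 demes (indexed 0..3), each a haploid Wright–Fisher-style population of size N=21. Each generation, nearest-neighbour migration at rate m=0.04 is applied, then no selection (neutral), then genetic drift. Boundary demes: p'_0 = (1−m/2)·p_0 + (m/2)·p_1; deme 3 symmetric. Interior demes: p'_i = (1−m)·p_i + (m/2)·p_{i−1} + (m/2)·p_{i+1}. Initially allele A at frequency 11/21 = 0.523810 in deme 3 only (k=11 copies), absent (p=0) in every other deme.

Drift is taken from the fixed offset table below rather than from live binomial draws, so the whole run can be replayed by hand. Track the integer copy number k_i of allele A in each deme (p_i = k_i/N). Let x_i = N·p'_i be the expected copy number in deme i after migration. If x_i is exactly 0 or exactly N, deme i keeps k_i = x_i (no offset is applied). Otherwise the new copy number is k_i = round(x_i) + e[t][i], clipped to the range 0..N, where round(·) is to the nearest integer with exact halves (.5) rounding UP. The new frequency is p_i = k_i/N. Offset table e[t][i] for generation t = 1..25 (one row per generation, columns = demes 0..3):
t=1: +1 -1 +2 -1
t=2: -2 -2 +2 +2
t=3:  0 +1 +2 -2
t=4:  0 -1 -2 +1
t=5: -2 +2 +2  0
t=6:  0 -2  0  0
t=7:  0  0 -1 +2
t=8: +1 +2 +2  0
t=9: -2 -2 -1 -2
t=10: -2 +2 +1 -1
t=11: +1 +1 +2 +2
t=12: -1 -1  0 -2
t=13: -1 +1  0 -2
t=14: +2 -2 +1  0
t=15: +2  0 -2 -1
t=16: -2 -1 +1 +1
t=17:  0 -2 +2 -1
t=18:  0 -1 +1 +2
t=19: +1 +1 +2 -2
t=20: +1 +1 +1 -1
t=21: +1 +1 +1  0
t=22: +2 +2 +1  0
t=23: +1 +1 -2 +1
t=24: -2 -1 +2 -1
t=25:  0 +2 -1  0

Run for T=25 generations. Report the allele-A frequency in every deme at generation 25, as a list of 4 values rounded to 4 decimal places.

t=0: k=[0 0 0 11]
t=1: x=[0.0000 0.0000 0.2200 10.7800] k=[0 0 2 10]
t=2: x=[0.0000 0.0400 2.1200 9.8400] k=[0 0 4 12]
t=3: x=[0.0000 0.0800 4.0800 11.8400] k=[0 1 6 10]
t=4: x=[0.0200 1.0800 5.9800 9.9200] k=[0 0 4 11]
t=5: x=[0.0000 0.0800 4.0600 10.8600] k=[0 2 6 11]
t=6: x=[0.0400 2.0400 6.0200 10.9000] k=[0 0 6 11]
t=7: x=[0.0000 0.1200 5.9800 10.9000] k=[0 0 5 13]
t=8: x=[0.0000 0.1000 5.0600 12.8400] k=[0 2 7 13]
t=9: x=[0.0400 2.0600 7.0200 12.8800] k=[0 0 6 11]
t=10: x=[0.0000 0.1200 5.9800 10.9000] k=[0 2 7 10]
t=11: x=[0.0400 2.0600 6.9600 9.9400] k=[1 3 9 12]
t=12: x=[1.0400 3.0800 8.9400 11.9400] k=[0 2 9 10]
t=13: x=[0.0400 2.1000 8.8800 9.9800] k=[0 3 9 8]
t=14: x=[0.0600 3.0600 8.8600 8.0200] k=[2 1 10 8]
t=15: x=[1.9800 1.2000 9.7800 8.0400] k=[4 1 8 7]
t=16: x=[3.9400 1.2000 7.8400 7.0200] k=[2 0 9 8]
t=17: x=[1.9600 0.2200 8.8000 8.0200] k=[2 0 11 7]
t=18: x=[1.9600 0.2600 10.7000 7.0800] k=[2 0 12 9]
t=19: x=[1.9600 0.2800 11.7000 9.0600] k=[3 1 14 7]
t=20: x=[2.9600 1.3000 13.6000 7.1400] k=[4 2 15 6]
t=21: x=[3.9600 2.3000 14.5600 6.1800] k=[5 3 16 6]
t=22: x=[4.9600 3.3000 15.5400 6.2000] k=[7 5 17 6]
t=23: x=[6.9600 5.2800 16.5400 6.2200] k=[8 6 15 7]
t=24: x=[7.9600 6.2200 14.6600 7.1600] k=[6 5 17 6]
t=25: x=[5.9800 5.2600 16.5400 6.2200] k=[6 7 16 6]

[0.2857, 0.3333, 0.7619, 0.2857]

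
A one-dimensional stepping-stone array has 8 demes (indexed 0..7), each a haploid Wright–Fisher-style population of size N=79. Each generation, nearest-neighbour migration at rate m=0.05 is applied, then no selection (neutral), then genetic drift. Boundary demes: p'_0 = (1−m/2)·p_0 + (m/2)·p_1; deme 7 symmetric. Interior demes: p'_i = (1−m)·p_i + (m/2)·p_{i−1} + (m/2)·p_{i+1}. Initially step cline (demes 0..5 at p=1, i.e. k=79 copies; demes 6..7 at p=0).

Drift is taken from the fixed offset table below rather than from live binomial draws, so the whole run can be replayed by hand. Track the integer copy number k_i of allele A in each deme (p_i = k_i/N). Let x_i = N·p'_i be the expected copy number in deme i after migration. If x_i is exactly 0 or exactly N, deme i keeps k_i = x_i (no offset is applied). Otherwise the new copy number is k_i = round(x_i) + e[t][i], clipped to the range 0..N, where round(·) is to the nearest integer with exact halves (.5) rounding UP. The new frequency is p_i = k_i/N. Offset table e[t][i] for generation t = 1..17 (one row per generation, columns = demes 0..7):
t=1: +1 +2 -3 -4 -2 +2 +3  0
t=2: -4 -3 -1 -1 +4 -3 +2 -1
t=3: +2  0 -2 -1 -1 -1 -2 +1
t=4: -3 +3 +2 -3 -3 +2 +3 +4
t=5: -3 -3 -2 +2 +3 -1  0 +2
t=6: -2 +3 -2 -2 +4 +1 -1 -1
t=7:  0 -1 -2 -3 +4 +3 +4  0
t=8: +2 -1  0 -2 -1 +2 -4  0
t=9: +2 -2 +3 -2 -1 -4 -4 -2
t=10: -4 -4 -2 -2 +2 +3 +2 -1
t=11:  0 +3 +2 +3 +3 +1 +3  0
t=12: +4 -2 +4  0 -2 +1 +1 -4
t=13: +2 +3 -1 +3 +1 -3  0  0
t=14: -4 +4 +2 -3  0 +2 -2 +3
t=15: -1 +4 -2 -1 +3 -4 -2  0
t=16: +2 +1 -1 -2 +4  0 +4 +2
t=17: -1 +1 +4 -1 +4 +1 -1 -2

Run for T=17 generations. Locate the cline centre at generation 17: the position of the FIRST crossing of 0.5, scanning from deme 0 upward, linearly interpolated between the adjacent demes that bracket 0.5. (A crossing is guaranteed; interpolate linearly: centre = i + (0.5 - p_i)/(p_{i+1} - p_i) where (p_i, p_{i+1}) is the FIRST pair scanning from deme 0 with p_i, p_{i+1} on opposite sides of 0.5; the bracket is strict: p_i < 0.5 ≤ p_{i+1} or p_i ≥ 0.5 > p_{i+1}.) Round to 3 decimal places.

5.603

t=0: k=[79 79 79 79 79 79 0 0]
t=1: x=[79.0000 79.0000 79.0000 79.0000 79.0000 77.0250 1.9750 0.0000] k=[79 79 79 79 79 79 5 0]
t=2: x=[79.0000 79.0000 79.0000 79.0000 79.0000 77.1500 6.7250 0.1250] k=[79 79 79 79 79 74 9 0]
t=3: x=[79.0000 79.0000 79.0000 79.0000 78.8750 72.5000 10.4000 0.2250] k=[79 79 79 79 78 72 8 1]
t=4: x=[79.0000 79.0000 79.0000 78.9750 77.8750 70.5500 9.4250 1.1750] k=[79 79 79 76 75 73 12 5]
t=5: x=[79.0000 79.0000 78.9250 76.0500 74.9750 71.5250 13.3500 5.1750] k=[79 79 77 78 78 71 13 7]
t=6: x=[79.0000 78.9500 77.0750 77.9750 77.8250 69.7250 14.3000 7.1500] k=[79 79 75 76 79 71 13 6]
t=7: x=[79.0000 78.9000 75.1250 76.0500 78.7250 69.7500 14.2750 6.1750] k=[79 78 73 73 79 73 18 6]
t=8: x=[78.9750 77.9000 73.1250 73.1500 78.7000 71.7750 19.0750 6.3000] k=[79 77 73 71 78 74 15 6]
t=9: x=[78.9500 76.9500 73.0500 71.2250 77.7250 72.6250 16.2500 6.2250] k=[79 75 76 69 77 69 12 4]
t=10: x=[78.9000 75.1250 75.8000 69.3750 76.6000 67.7750 13.2250 4.2000] k=[75 71 74 67 79 71 15 3]
t=11: x=[74.9000 71.1750 73.7500 67.4750 78.5000 69.8000 16.1000 3.3000] k=[75 74 76 70 79 71 19 3]
t=12: x=[74.9750 74.0750 75.8000 70.3750 78.5750 69.9000 19.9000 3.4000] k=[79 72 79 70 77 71 21 0]
t=13: x=[78.8250 72.3500 78.6000 70.4000 76.6750 69.9000 21.7250 0.5250] k=[79 75 78 73 78 67 22 1]
t=14: x=[78.9000 75.1750 77.8000 73.2500 77.6000 66.1500 22.6000 1.5250] k=[75 79 79 70 78 68 21 5]
t=15: x=[75.1000 78.9000 78.7750 70.4250 77.5500 67.0750 21.7750 5.4000] k=[74 79 77 69 79 63 20 5]
t=16: x=[74.1250 78.8250 76.8500 69.4500 78.3500 62.3250 20.7000 5.3750] k=[76 79 76 67 79 62 25 7]
t=17: x=[76.0750 78.8500 75.8500 67.5250 78.2750 61.5000 25.4750 7.4500] k=[75 79 79 67 79 63 24 5]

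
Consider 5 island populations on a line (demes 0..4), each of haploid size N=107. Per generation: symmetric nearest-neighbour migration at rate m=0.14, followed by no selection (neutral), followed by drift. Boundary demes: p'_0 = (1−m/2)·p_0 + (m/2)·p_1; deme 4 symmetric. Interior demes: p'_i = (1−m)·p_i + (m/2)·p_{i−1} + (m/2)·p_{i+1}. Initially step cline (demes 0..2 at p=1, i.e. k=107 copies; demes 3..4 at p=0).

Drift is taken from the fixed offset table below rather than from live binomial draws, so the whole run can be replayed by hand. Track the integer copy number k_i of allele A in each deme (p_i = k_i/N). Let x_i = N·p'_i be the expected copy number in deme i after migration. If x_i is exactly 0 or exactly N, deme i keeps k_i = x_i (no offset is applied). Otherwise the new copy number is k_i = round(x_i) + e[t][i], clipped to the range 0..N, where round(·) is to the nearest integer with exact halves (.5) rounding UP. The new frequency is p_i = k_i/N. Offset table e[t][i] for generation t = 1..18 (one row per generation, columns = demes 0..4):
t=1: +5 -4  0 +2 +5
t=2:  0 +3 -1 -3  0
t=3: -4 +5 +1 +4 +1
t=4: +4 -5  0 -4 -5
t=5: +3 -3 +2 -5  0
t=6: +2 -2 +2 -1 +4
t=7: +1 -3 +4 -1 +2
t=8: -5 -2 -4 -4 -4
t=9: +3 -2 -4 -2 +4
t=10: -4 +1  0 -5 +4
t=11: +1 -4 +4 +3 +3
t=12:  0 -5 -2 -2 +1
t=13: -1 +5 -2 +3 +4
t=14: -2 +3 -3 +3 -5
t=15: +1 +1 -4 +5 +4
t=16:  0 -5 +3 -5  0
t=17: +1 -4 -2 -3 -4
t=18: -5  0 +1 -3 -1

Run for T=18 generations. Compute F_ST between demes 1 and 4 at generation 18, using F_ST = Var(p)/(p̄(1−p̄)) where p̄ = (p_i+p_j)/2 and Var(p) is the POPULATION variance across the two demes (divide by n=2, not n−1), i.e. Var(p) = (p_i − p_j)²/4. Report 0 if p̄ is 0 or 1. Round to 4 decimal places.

0.2292

t=0: k=[107 107 107 0 0]
t=1: x=[107.0000 107.0000 99.5100 7.4900 0.0000] k=[107 107 100 9 0]
t=2: x=[107.0000 106.5100 94.1200 14.7400 0.6300] k=[107 107 93 12 1]
t=3: x=[107.0000 106.0200 88.3100 16.9000 1.7700] k=[107 107 89 21 3]
t=4: x=[107.0000 105.7400 85.5000 24.5000 4.2600] k=[107 101 86 21 0]
t=5: x=[106.5800 100.3700 82.5000 24.0800 1.4700] k=[107 97 85 19 1]
t=6: x=[106.3000 96.8600 81.2200 22.3600 2.2600] k=[107 95 83 21 6]
t=7: x=[106.1600 95.0000 79.5000 24.2900 7.0500] k=[107 92 84 23 9]
t=8: x=[105.9500 92.4900 80.2900 26.2900 9.9800] k=[101 90 76 22 6]
t=9: x=[100.2300 89.7900 73.2000 24.6600 7.1200] k=[103 88 69 23 11]
t=10: x=[101.9500 87.7200 67.1100 25.3800 11.8400] k=[98 89 67 20 16]
t=11: x=[97.3700 88.0900 65.2500 23.0100 16.2800] k=[98 84 69 26 19]
t=12: x=[97.0200 83.9300 67.0400 28.5200 19.4900] k=[97 79 65 27 20]
t=13: x=[95.7400 79.2800 63.3200 29.1700 20.4900] k=[95 84 61 32 24]
t=14: x=[94.2300 83.1600 60.5800 33.4700 24.5600] k=[92 86 58 36 20]
t=15: x=[91.5800 84.4600 58.4200 36.4200 21.1200] k=[93 85 54 41 25]
t=16: x=[92.4400 83.3900 55.2600 40.7900 26.1200] k=[92 78 58 36 26]
t=17: x=[91.0200 77.5800 57.8600 36.8400 26.7000] k=[92 74 56 34 23]
t=18: x=[90.7400 74.0000 55.7200 34.7700 23.7700] k=[86 74 57 32 23]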